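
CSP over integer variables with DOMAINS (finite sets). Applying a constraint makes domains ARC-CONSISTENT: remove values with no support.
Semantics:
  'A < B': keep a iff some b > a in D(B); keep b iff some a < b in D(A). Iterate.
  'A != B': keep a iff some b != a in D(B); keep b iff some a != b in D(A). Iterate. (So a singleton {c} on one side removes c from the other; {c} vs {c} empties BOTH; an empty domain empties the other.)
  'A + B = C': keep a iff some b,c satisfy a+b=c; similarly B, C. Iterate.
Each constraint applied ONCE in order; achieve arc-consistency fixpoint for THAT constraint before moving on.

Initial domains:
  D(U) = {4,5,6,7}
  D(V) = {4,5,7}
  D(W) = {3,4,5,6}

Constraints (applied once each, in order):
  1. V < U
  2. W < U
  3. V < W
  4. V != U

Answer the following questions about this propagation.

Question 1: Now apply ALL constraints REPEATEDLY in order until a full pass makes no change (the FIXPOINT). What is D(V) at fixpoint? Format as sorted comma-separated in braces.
pass 0 (initial): D(V)={4,5,7}
pass 1: U {4,5,6,7}->{5,6,7}; V {4,5,7}->{4,5}; W {3,4,5,6}->{5,6}
pass 2: U {5,6,7}->{6,7}
pass 3: no change
Fixpoint after 3 passes: D(V) = {4,5}

Answer: {4,5}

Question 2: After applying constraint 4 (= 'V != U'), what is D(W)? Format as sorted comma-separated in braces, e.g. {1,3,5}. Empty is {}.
Constraint 1 (V < U) on D(V)={4,5,7} D(U)={4,5,6,7}: V {4,5,7}->{4,5}; U {4,5,6,7}->{5,6,7}
Constraint 2 (W < U) on D(W)={3,4,5,6} D(U)={5,6,7}: no change
Constraint 3 (V < W) on D(V)={4,5} D(W)={3,4,5,6}: W {3,4,5,6}->{5,6}
Constraint 4 (V != U) on D(V)={4,5} D(U)={5,6,7}: no change
So after constraint 4: D(W) = {5,6}

Answer: {5,6}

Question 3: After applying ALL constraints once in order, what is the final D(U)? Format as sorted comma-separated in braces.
Constraint 1 (V < U) on D(V)={4,5,7} D(U)={4,5,6,7}: V {4,5,7}->{4,5}; U {4,5,6,7}->{5,6,7}
Constraint 2 (W < U) on D(W)={3,4,5,6} D(U)={5,6,7}: no change
Constraint 3 (V < W) on D(V)={4,5} D(W)={3,4,5,6}: W {3,4,5,6}->{5,6}
Constraint 4 (V != U) on D(V)={4,5} D(U)={5,6,7}: no change
So after all 4 constraints: D(U) = {5,6,7}

Answer: {5,6,7}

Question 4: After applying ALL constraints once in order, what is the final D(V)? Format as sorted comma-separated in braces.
Answer: {4,5}

Derivation:
Constraint 1 (V < U) on D(V)={4,5,7} D(U)={4,5,6,7}: V {4,5,7}->{4,5}; U {4,5,6,7}->{5,6,7}
Constraint 2 (W < U) on D(W)={3,4,5,6} D(U)={5,6,7}: no change
Constraint 3 (V < W) on D(V)={4,5} D(W)={3,4,5,6}: W {3,4,5,6}->{5,6}
Constraint 4 (V != U) on D(V)={4,5} D(U)={5,6,7}: no change
So after all 4 constraints: D(V) = {4,5}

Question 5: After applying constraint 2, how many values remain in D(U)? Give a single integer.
Answer: 3

Derivation:
Constraint 1 (V < U) on D(V)={4,5,7} D(U)={4,5,6,7}: V {4,5,7}->{4,5}; U {4,5,6,7}->{5,6,7}
Constraint 2 (W < U) on D(W)={3,4,5,6} D(U)={5,6,7}: no change
So after constraint 2: D(U)={5,6,7}, size = 3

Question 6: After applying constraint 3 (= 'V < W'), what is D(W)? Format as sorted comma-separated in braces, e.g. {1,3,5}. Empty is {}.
Constraint 1 (V < U) on D(V)={4,5,7} D(U)={4,5,6,7}: V {4,5,7}->{4,5}; U {4,5,6,7}->{5,6,7}
Constraint 2 (W < U) on D(W)={3,4,5,6} D(U)={5,6,7}: no change
Constraint 3 (V < W) on D(V)={4,5} D(W)={3,4,5,6}: W {3,4,5,6}->{5,6}
So after constraint 3: D(W) = {5,6}

Answer: {5,6}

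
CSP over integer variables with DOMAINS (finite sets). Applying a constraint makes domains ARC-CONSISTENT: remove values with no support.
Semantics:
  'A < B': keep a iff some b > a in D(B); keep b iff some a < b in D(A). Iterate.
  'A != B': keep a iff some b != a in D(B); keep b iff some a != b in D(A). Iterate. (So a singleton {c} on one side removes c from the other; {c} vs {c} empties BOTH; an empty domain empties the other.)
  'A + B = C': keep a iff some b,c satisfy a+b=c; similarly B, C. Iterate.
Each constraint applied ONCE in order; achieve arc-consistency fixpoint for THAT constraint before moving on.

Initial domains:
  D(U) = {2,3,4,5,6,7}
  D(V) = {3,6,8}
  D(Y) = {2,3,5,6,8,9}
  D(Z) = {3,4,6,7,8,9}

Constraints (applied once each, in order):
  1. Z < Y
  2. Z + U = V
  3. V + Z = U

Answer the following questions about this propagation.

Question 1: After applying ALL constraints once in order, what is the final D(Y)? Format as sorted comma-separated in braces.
Answer: {5,6,8,9}

Derivation:
Constraint 1 (Z < Y) on D(Z)={3,4,6,7,8,9} D(Y)={2,3,5,6,8,9}: Z {3,4,6,7,8,9}->{3,4,6,7,8}; Y {2,3,5,6,8,9}->{5,6,8,9}
Constraint 2 (Z + U = V) on D(Z)={3,4,6,7,8} D(U)={2,3,4,5,6,7} D(V)={3,6,8}: Z {3,4,6,7,8}->{3,4,6}; U {2,3,4,5,6,7}->{2,3,4,5}; V {3,6,8}->{6,8}
Constraint 3 (V + Z = U) on D(V)={6,8} D(Z)={3,4,6} D(U)={2,3,4,5}: V {6,8}->{}; Z {3,4,6}->{}; U {2,3,4,5}->{}
So after all 3 constraints: D(Y) = {5,6,8,9}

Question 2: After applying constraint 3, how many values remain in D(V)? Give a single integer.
Constraint 1 (Z < Y) on D(Z)={3,4,6,7,8,9} D(Y)={2,3,5,6,8,9}: Z {3,4,6,7,8,9}->{3,4,6,7,8}; Y {2,3,5,6,8,9}->{5,6,8,9}
Constraint 2 (Z + U = V) on D(Z)={3,4,6,7,8} D(U)={2,3,4,5,6,7} D(V)={3,6,8}: Z {3,4,6,7,8}->{3,4,6}; U {2,3,4,5,6,7}->{2,3,4,5}; V {3,6,8}->{6,8}
Constraint 3 (V + Z = U) on D(V)={6,8} D(Z)={3,4,6} D(U)={2,3,4,5}: V {6,8}->{}; Z {3,4,6}->{}; U {2,3,4,5}->{}
So after constraint 3: D(V)={}, size = 0

Answer: 0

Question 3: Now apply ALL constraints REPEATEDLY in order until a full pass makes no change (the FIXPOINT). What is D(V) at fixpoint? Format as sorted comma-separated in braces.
Answer: {}

Derivation:
pass 0 (initial): D(V)={3,6,8}
pass 1: U {2,3,4,5,6,7}->{}; V {3,6,8}->{}; Y {2,3,5,6,8,9}->{5,6,8,9}; Z {3,4,6,7,8,9}->{}
pass 2: Y {5,6,8,9}->{}
pass 3: no change
Fixpoint after 3 passes: D(V) = {}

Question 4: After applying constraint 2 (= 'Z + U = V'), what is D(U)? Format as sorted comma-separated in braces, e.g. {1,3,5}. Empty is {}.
Constraint 1 (Z < Y) on D(Z)={3,4,6,7,8,9} D(Y)={2,3,5,6,8,9}: Z {3,4,6,7,8,9}->{3,4,6,7,8}; Y {2,3,5,6,8,9}->{5,6,8,9}
Constraint 2 (Z + U = V) on D(Z)={3,4,6,7,8} D(U)={2,3,4,5,6,7} D(V)={3,6,8}: Z {3,4,6,7,8}->{3,4,6}; U {2,3,4,5,6,7}->{2,3,4,5}; V {3,6,8}->{6,8}
So after constraint 2: D(U) = {2,3,4,5}

Answer: {2,3,4,5}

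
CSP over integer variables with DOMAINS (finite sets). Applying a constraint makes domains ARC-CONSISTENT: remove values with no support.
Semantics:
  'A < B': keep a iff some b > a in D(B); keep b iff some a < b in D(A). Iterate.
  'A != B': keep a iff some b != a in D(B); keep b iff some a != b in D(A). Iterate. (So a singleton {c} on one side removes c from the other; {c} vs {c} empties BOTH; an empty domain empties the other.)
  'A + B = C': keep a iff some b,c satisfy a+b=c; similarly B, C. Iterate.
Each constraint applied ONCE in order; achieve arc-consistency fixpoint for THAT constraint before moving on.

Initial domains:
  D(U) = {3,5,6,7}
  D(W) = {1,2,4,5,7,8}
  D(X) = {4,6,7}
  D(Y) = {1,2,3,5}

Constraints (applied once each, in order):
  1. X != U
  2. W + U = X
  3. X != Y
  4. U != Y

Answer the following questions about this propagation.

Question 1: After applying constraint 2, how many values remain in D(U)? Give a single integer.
Answer: 3

Derivation:
Constraint 1 (X != U) on D(X)={4,6,7} D(U)={3,5,6,7}: no change
Constraint 2 (W + U = X) on D(W)={1,2,4,5,7,8} D(U)={3,5,6,7} D(X)={4,6,7}: W {1,2,4,5,7,8}->{1,2,4}; U {3,5,6,7}->{3,5,6}
So after constraint 2: D(U)={3,5,6}, size = 3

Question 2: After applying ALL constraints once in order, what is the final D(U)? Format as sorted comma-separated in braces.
Constraint 1 (X != U) on D(X)={4,6,7} D(U)={3,5,6,7}: no change
Constraint 2 (W + U = X) on D(W)={1,2,4,5,7,8} D(U)={3,5,6,7} D(X)={4,6,7}: W {1,2,4,5,7,8}->{1,2,4}; U {3,5,6,7}->{3,5,6}
Constraint 3 (X != Y) on D(X)={4,6,7} D(Y)={1,2,3,5}: no change
Constraint 4 (U != Y) on D(U)={3,5,6} D(Y)={1,2,3,5}: no change
So after all 4 constraints: D(U) = {3,5,6}

Answer: {3,5,6}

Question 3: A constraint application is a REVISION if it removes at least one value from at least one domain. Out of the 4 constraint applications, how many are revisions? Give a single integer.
Constraint 1 (X != U) on D(X)={4,6,7} D(U)={3,5,6,7}: no change => not a revision
Constraint 2 (W + U = X) on D(W)={1,2,4,5,7,8} D(U)={3,5,6,7} D(X)={4,6,7}: W {1,2,4,5,7,8}->{1,2,4}; U {3,5,6,7}->{3,5,6} => REVISION
Constraint 3 (X != Y) on D(X)={4,6,7} D(Y)={1,2,3,5}: no change => not a revision
Constraint 4 (U != Y) on D(U)={3,5,6} D(Y)={1,2,3,5}: no change => not a revision
Total revisions = 1

Answer: 1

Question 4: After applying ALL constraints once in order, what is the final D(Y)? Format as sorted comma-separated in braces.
Answer: {1,2,3,5}

Derivation:
Constraint 1 (X != U) on D(X)={4,6,7} D(U)={3,5,6,7}: no change
Constraint 2 (W + U = X) on D(W)={1,2,4,5,7,8} D(U)={3,5,6,7} D(X)={4,6,7}: W {1,2,4,5,7,8}->{1,2,4}; U {3,5,6,7}->{3,5,6}
Constraint 3 (X != Y) on D(X)={4,6,7} D(Y)={1,2,3,5}: no change
Constraint 4 (U != Y) on D(U)={3,5,6} D(Y)={1,2,3,5}: no change
So after all 4 constraints: D(Y) = {1,2,3,5}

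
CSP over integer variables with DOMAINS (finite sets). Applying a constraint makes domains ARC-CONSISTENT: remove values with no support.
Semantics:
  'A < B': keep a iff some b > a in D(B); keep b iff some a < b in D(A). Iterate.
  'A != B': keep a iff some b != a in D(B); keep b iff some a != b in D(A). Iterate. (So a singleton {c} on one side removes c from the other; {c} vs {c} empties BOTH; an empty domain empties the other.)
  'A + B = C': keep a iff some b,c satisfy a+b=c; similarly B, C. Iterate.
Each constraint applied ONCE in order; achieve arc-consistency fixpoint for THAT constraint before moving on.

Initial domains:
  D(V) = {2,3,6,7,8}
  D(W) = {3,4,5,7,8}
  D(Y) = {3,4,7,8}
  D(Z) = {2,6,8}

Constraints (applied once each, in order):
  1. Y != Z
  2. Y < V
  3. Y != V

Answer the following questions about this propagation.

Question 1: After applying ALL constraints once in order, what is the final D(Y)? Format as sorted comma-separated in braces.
Constraint 1 (Y != Z) on D(Y)={3,4,7,8} D(Z)={2,6,8}: no change
Constraint 2 (Y < V) on D(Y)={3,4,7,8} D(V)={2,3,6,7,8}: Y {3,4,7,8}->{3,4,7}; V {2,3,6,7,8}->{6,7,8}
Constraint 3 (Y != V) on D(Y)={3,4,7} D(V)={6,7,8}: no change
So after all 3 constraints: D(Y) = {3,4,7}

Answer: {3,4,7}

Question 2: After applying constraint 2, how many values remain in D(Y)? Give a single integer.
Constraint 1 (Y != Z) on D(Y)={3,4,7,8} D(Z)={2,6,8}: no change
Constraint 2 (Y < V) on D(Y)={3,4,7,8} D(V)={2,3,6,7,8}: Y {3,4,7,8}->{3,4,7}; V {2,3,6,7,8}->{6,7,8}
So after constraint 2: D(Y)={3,4,7}, size = 3

Answer: 3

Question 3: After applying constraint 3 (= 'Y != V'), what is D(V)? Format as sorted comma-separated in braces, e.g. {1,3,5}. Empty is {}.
Constraint 1 (Y != Z) on D(Y)={3,4,7,8} D(Z)={2,6,8}: no change
Constraint 2 (Y < V) on D(Y)={3,4,7,8} D(V)={2,3,6,7,8}: Y {3,4,7,8}->{3,4,7}; V {2,3,6,7,8}->{6,7,8}
Constraint 3 (Y != V) on D(Y)={3,4,7} D(V)={6,7,8}: no change
So after constraint 3: D(V) = {6,7,8}

Answer: {6,7,8}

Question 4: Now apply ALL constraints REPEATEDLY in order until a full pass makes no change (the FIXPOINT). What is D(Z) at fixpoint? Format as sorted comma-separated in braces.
Answer: {2,6,8}

Derivation:
pass 0 (initial): D(Z)={2,6,8}
pass 1: V {2,3,6,7,8}->{6,7,8}; Y {3,4,7,8}->{3,4,7}
pass 2: no change
Fixpoint after 2 passes: D(Z) = {2,6,8}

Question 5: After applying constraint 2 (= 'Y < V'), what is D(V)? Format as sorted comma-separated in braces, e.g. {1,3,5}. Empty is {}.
Answer: {6,7,8}

Derivation:
Constraint 1 (Y != Z) on D(Y)={3,4,7,8} D(Z)={2,6,8}: no change
Constraint 2 (Y < V) on D(Y)={3,4,7,8} D(V)={2,3,6,7,8}: Y {3,4,7,8}->{3,4,7}; V {2,3,6,7,8}->{6,7,8}
So after constraint 2: D(V) = {6,7,8}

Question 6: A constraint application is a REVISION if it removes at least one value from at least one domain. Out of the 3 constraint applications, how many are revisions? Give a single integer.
Constraint 1 (Y != Z) on D(Y)={3,4,7,8} D(Z)={2,6,8}: no change => not a revision
Constraint 2 (Y < V) on D(Y)={3,4,7,8} D(V)={2,3,6,7,8}: Y {3,4,7,8}->{3,4,7}; V {2,3,6,7,8}->{6,7,8} => REVISION
Constraint 3 (Y != V) on D(Y)={3,4,7} D(V)={6,7,8}: no change => not a revision
Total revisions = 1

Answer: 1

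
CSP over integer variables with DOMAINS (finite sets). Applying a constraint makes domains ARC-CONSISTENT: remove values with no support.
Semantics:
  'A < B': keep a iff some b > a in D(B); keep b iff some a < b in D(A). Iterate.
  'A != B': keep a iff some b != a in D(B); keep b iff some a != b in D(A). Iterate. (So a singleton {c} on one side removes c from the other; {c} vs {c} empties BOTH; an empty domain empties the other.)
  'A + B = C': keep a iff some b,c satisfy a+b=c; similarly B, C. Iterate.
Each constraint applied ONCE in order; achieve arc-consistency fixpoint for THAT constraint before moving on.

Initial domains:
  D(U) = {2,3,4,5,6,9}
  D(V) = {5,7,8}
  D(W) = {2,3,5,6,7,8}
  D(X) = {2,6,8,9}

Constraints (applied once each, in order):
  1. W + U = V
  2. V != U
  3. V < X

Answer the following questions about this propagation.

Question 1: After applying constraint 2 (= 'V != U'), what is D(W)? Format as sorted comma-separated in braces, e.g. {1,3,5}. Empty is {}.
Constraint 1 (W + U = V) on D(W)={2,3,5,6,7,8} D(U)={2,3,4,5,6,9} D(V)={5,7,8}: W {2,3,5,6,7,8}->{2,3,5,6}; U {2,3,4,5,6,9}->{2,3,4,5,6}
Constraint 2 (V != U) on D(V)={5,7,8} D(U)={2,3,4,5,6}: no change
So after constraint 2: D(W) = {2,3,5,6}

Answer: {2,3,5,6}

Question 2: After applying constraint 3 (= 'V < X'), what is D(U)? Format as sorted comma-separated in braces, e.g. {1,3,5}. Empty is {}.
Answer: {2,3,4,5,6}

Derivation:
Constraint 1 (W + U = V) on D(W)={2,3,5,6,7,8} D(U)={2,3,4,5,6,9} D(V)={5,7,8}: W {2,3,5,6,7,8}->{2,3,5,6}; U {2,3,4,5,6,9}->{2,3,4,5,6}
Constraint 2 (V != U) on D(V)={5,7,8} D(U)={2,3,4,5,6}: no change
Constraint 3 (V < X) on D(V)={5,7,8} D(X)={2,6,8,9}: X {2,6,8,9}->{6,8,9}
So after constraint 3: D(U) = {2,3,4,5,6}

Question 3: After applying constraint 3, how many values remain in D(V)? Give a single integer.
Constraint 1 (W + U = V) on D(W)={2,3,5,6,7,8} D(U)={2,3,4,5,6,9} D(V)={5,7,8}: W {2,3,5,6,7,8}->{2,3,5,6}; U {2,3,4,5,6,9}->{2,3,4,5,6}
Constraint 2 (V != U) on D(V)={5,7,8} D(U)={2,3,4,5,6}: no change
Constraint 3 (V < X) on D(V)={5,7,8} D(X)={2,6,8,9}: X {2,6,8,9}->{6,8,9}
So after constraint 3: D(V)={5,7,8}, size = 3

Answer: 3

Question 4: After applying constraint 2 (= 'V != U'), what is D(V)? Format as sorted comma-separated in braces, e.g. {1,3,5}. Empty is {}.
Constraint 1 (W + U = V) on D(W)={2,3,5,6,7,8} D(U)={2,3,4,5,6,9} D(V)={5,7,8}: W {2,3,5,6,7,8}->{2,3,5,6}; U {2,3,4,5,6,9}->{2,3,4,5,6}
Constraint 2 (V != U) on D(V)={5,7,8} D(U)={2,3,4,5,6}: no change
So after constraint 2: D(V) = {5,7,8}

Answer: {5,7,8}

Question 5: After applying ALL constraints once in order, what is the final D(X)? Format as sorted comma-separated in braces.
Constraint 1 (W + U = V) on D(W)={2,3,5,6,7,8} D(U)={2,3,4,5,6,9} D(V)={5,7,8}: W {2,3,5,6,7,8}->{2,3,5,6}; U {2,3,4,5,6,9}->{2,3,4,5,6}
Constraint 2 (V != U) on D(V)={5,7,8} D(U)={2,3,4,5,6}: no change
Constraint 3 (V < X) on D(V)={5,7,8} D(X)={2,6,8,9}: X {2,6,8,9}->{6,8,9}
So after all 3 constraints: D(X) = {6,8,9}

Answer: {6,8,9}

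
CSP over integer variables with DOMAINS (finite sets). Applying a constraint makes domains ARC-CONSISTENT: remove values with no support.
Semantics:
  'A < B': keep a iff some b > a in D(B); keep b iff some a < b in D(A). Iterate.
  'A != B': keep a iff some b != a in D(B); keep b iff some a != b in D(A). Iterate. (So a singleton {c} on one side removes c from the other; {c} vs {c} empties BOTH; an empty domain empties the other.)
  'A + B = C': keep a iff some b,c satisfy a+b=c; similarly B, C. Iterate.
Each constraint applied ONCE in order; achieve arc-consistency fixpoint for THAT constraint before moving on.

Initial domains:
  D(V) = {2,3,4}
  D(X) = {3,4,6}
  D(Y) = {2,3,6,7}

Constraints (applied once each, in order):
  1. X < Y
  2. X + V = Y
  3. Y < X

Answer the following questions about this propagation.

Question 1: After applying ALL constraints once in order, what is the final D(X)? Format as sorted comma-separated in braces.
Constraint 1 (X < Y) on D(X)={3,4,6} D(Y)={2,3,6,7}: Y {2,3,6,7}->{6,7}
Constraint 2 (X + V = Y) on D(X)={3,4,6} D(V)={2,3,4} D(Y)={6,7}: X {3,4,6}->{3,4}
Constraint 3 (Y < X) on D(Y)={6,7} D(X)={3,4}: Y {6,7}->{}; X {3,4}->{}
So after all 3 constraints: D(X) = {}

Answer: {}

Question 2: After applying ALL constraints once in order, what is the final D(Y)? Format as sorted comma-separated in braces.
Answer: {}

Derivation:
Constraint 1 (X < Y) on D(X)={3,4,6} D(Y)={2,3,6,7}: Y {2,3,6,7}->{6,7}
Constraint 2 (X + V = Y) on D(X)={3,4,6} D(V)={2,3,4} D(Y)={6,7}: X {3,4,6}->{3,4}
Constraint 3 (Y < X) on D(Y)={6,7} D(X)={3,4}: Y {6,7}->{}; X {3,4}->{}
So after all 3 constraints: D(Y) = {}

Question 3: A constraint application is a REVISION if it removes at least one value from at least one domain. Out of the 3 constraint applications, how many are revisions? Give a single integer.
Answer: 3

Derivation:
Constraint 1 (X < Y) on D(X)={3,4,6} D(Y)={2,3,6,7}: Y {2,3,6,7}->{6,7} => REVISION
Constraint 2 (X + V = Y) on D(X)={3,4,6} D(V)={2,3,4} D(Y)={6,7}: X {3,4,6}->{3,4} => REVISION
Constraint 3 (Y < X) on D(Y)={6,7} D(X)={3,4}: Y {6,7}->{}; X {3,4}->{} => REVISION
Total revisions = 3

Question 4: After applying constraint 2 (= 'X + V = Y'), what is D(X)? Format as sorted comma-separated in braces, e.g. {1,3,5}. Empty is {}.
Constraint 1 (X < Y) on D(X)={3,4,6} D(Y)={2,3,6,7}: Y {2,3,6,7}->{6,7}
Constraint 2 (X + V = Y) on D(X)={3,4,6} D(V)={2,3,4} D(Y)={6,7}: X {3,4,6}->{3,4}
So after constraint 2: D(X) = {3,4}

Answer: {3,4}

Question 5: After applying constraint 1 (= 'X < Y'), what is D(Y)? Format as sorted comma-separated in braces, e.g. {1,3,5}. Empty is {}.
Answer: {6,7}

Derivation:
Constraint 1 (X < Y) on D(X)={3,4,6} D(Y)={2,3,6,7}: Y {2,3,6,7}->{6,7}
So after constraint 1: D(Y) = {6,7}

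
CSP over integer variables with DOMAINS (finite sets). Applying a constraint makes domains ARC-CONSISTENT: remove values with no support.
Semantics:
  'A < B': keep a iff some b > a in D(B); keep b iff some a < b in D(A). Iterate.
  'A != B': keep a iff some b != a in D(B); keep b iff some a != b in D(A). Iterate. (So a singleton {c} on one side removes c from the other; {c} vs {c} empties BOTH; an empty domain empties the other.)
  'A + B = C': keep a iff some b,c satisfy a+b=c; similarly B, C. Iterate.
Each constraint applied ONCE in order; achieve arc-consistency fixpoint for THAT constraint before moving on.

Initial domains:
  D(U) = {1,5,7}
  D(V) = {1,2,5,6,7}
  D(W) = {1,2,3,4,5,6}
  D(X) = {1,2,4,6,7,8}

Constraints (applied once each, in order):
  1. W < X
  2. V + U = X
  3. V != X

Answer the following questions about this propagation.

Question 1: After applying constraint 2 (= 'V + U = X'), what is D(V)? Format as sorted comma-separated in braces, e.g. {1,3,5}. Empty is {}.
Answer: {1,2,5,6,7}

Derivation:
Constraint 1 (W < X) on D(W)={1,2,3,4,5,6} D(X)={1,2,4,6,7,8}: X {1,2,4,6,7,8}->{2,4,6,7,8}
Constraint 2 (V + U = X) on D(V)={1,2,5,6,7} D(U)={1,5,7} D(X)={2,4,6,7,8}: X {2,4,6,7,8}->{2,6,7,8}
So after constraint 2: D(V) = {1,2,5,6,7}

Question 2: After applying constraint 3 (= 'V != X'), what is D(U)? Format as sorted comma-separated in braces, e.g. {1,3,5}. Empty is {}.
Constraint 1 (W < X) on D(W)={1,2,3,4,5,6} D(X)={1,2,4,6,7,8}: X {1,2,4,6,7,8}->{2,4,6,7,8}
Constraint 2 (V + U = X) on D(V)={1,2,5,6,7} D(U)={1,5,7} D(X)={2,4,6,7,8}: X {2,4,6,7,8}->{2,6,7,8}
Constraint 3 (V != X) on D(V)={1,2,5,6,7} D(X)={2,6,7,8}: no change
So after constraint 3: D(U) = {1,5,7}

Answer: {1,5,7}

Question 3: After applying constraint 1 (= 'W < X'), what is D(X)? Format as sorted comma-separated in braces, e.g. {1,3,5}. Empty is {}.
Answer: {2,4,6,7,8}

Derivation:
Constraint 1 (W < X) on D(W)={1,2,3,4,5,6} D(X)={1,2,4,6,7,8}: X {1,2,4,6,7,8}->{2,4,6,7,8}
So after constraint 1: D(X) = {2,4,6,7,8}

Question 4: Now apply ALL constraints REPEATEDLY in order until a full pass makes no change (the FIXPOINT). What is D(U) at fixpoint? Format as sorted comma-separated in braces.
pass 0 (initial): D(U)={1,5,7}
pass 1: X {1,2,4,6,7,8}->{2,6,7,8}
pass 2: no change
Fixpoint after 2 passes: D(U) = {1,5,7}

Answer: {1,5,7}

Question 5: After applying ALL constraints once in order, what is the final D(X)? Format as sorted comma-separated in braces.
Answer: {2,6,7,8}

Derivation:
Constraint 1 (W < X) on D(W)={1,2,3,4,5,6} D(X)={1,2,4,6,7,8}: X {1,2,4,6,7,8}->{2,4,6,7,8}
Constraint 2 (V + U = X) on D(V)={1,2,5,6,7} D(U)={1,5,7} D(X)={2,4,6,7,8}: X {2,4,6,7,8}->{2,6,7,8}
Constraint 3 (V != X) on D(V)={1,2,5,6,7} D(X)={2,6,7,8}: no change
So after all 3 constraints: D(X) = {2,6,7,8}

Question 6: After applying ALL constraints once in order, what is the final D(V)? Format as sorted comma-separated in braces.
Answer: {1,2,5,6,7}

Derivation:
Constraint 1 (W < X) on D(W)={1,2,3,4,5,6} D(X)={1,2,4,6,7,8}: X {1,2,4,6,7,8}->{2,4,6,7,8}
Constraint 2 (V + U = X) on D(V)={1,2,5,6,7} D(U)={1,5,7} D(X)={2,4,6,7,8}: X {2,4,6,7,8}->{2,6,7,8}
Constraint 3 (V != X) on D(V)={1,2,5,6,7} D(X)={2,6,7,8}: no change
So after all 3 constraints: D(V) = {1,2,5,6,7}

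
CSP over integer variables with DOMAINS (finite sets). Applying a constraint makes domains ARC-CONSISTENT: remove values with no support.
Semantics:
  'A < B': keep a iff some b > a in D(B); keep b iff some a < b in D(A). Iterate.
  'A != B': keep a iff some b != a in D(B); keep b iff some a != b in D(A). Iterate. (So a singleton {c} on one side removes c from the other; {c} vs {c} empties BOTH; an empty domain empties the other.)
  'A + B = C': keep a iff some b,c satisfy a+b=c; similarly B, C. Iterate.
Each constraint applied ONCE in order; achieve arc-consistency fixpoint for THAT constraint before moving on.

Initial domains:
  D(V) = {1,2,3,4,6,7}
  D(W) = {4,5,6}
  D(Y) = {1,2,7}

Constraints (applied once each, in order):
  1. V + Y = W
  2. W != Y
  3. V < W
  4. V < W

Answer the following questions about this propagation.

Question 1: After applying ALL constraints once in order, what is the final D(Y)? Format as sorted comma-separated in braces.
Answer: {1,2}

Derivation:
Constraint 1 (V + Y = W) on D(V)={1,2,3,4,6,7} D(Y)={1,2,7} D(W)={4,5,6}: V {1,2,3,4,6,7}->{2,3,4}; Y {1,2,7}->{1,2}
Constraint 2 (W != Y) on D(W)={4,5,6} D(Y)={1,2}: no change
Constraint 3 (V < W) on D(V)={2,3,4} D(W)={4,5,6}: no change
Constraint 4 (V < W) on D(V)={2,3,4} D(W)={4,5,6}: no change
So after all 4 constraints: D(Y) = {1,2}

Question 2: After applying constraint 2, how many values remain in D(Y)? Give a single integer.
Answer: 2

Derivation:
Constraint 1 (V + Y = W) on D(V)={1,2,3,4,6,7} D(Y)={1,2,7} D(W)={4,5,6}: V {1,2,3,4,6,7}->{2,3,4}; Y {1,2,7}->{1,2}
Constraint 2 (W != Y) on D(W)={4,5,6} D(Y)={1,2}: no change
So after constraint 2: D(Y)={1,2}, size = 2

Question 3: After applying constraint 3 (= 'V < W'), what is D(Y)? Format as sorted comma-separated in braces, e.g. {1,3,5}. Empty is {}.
Constraint 1 (V + Y = W) on D(V)={1,2,3,4,6,7} D(Y)={1,2,7} D(W)={4,5,6}: V {1,2,3,4,6,7}->{2,3,4}; Y {1,2,7}->{1,2}
Constraint 2 (W != Y) on D(W)={4,5,6} D(Y)={1,2}: no change
Constraint 3 (V < W) on D(V)={2,3,4} D(W)={4,5,6}: no change
So after constraint 3: D(Y) = {1,2}

Answer: {1,2}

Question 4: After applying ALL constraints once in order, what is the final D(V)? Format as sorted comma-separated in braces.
Answer: {2,3,4}

Derivation:
Constraint 1 (V + Y = W) on D(V)={1,2,3,4,6,7} D(Y)={1,2,7} D(W)={4,5,6}: V {1,2,3,4,6,7}->{2,3,4}; Y {1,2,7}->{1,2}
Constraint 2 (W != Y) on D(W)={4,5,6} D(Y)={1,2}: no change
Constraint 3 (V < W) on D(V)={2,3,4} D(W)={4,5,6}: no change
Constraint 4 (V < W) on D(V)={2,3,4} D(W)={4,5,6}: no change
So after all 4 constraints: D(V) = {2,3,4}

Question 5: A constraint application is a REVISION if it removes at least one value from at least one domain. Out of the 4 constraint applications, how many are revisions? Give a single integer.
Constraint 1 (V + Y = W) on D(V)={1,2,3,4,6,7} D(Y)={1,2,7} D(W)={4,5,6}: V {1,2,3,4,6,7}->{2,3,4}; Y {1,2,7}->{1,2} => REVISION
Constraint 2 (W != Y) on D(W)={4,5,6} D(Y)={1,2}: no change => not a revision
Constraint 3 (V < W) on D(V)={2,3,4} D(W)={4,5,6}: no change => not a revision
Constraint 4 (V < W) on D(V)={2,3,4} D(W)={4,5,6}: no change => not a revision
Total revisions = 1

Answer: 1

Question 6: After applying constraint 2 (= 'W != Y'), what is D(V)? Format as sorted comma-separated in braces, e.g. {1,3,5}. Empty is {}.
Constraint 1 (V + Y = W) on D(V)={1,2,3,4,6,7} D(Y)={1,2,7} D(W)={4,5,6}: V {1,2,3,4,6,7}->{2,3,4}; Y {1,2,7}->{1,2}
Constraint 2 (W != Y) on D(W)={4,5,6} D(Y)={1,2}: no change
So after constraint 2: D(V) = {2,3,4}

Answer: {2,3,4}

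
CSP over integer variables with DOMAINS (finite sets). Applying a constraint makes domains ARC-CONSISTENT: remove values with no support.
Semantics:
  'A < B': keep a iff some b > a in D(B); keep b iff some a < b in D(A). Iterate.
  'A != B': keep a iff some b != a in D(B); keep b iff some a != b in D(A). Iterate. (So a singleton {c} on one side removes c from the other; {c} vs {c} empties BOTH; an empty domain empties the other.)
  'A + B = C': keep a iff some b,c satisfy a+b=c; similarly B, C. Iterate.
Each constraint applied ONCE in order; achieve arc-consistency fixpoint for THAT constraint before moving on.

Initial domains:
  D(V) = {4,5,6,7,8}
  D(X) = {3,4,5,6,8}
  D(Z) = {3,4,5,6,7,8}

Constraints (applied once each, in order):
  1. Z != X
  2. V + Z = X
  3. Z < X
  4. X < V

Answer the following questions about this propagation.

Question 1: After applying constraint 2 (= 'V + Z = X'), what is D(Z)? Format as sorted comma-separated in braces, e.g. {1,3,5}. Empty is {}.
Constraint 1 (Z != X) on D(Z)={3,4,5,6,7,8} D(X)={3,4,5,6,8}: no change
Constraint 2 (V + Z = X) on D(V)={4,5,6,7,8} D(Z)={3,4,5,6,7,8} D(X)={3,4,5,6,8}: V {4,5,6,7,8}->{4,5}; Z {3,4,5,6,7,8}->{3,4}; X {3,4,5,6,8}->{8}
So after constraint 2: D(Z) = {3,4}

Answer: {3,4}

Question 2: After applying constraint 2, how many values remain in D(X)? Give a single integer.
Answer: 1

Derivation:
Constraint 1 (Z != X) on D(Z)={3,4,5,6,7,8} D(X)={3,4,5,6,8}: no change
Constraint 2 (V + Z = X) on D(V)={4,5,6,7,8} D(Z)={3,4,5,6,7,8} D(X)={3,4,5,6,8}: V {4,5,6,7,8}->{4,5}; Z {3,4,5,6,7,8}->{3,4}; X {3,4,5,6,8}->{8}
So after constraint 2: D(X)={8}, size = 1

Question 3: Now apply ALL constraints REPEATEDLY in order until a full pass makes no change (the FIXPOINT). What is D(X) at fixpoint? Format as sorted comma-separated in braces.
pass 0 (initial): D(X)={3,4,5,6,8}
pass 1: V {4,5,6,7,8}->{}; X {3,4,5,6,8}->{}; Z {3,4,5,6,7,8}->{3,4}
pass 2: Z {3,4}->{}
pass 3: no change
Fixpoint after 3 passes: D(X) = {}

Answer: {}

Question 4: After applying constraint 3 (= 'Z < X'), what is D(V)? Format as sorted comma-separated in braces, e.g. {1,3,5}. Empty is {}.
Constraint 1 (Z != X) on D(Z)={3,4,5,6,7,8} D(X)={3,4,5,6,8}: no change
Constraint 2 (V + Z = X) on D(V)={4,5,6,7,8} D(Z)={3,4,5,6,7,8} D(X)={3,4,5,6,8}: V {4,5,6,7,8}->{4,5}; Z {3,4,5,6,7,8}->{3,4}; X {3,4,5,6,8}->{8}
Constraint 3 (Z < X) on D(Z)={3,4} D(X)={8}: no change
So after constraint 3: D(V) = {4,5}

Answer: {4,5}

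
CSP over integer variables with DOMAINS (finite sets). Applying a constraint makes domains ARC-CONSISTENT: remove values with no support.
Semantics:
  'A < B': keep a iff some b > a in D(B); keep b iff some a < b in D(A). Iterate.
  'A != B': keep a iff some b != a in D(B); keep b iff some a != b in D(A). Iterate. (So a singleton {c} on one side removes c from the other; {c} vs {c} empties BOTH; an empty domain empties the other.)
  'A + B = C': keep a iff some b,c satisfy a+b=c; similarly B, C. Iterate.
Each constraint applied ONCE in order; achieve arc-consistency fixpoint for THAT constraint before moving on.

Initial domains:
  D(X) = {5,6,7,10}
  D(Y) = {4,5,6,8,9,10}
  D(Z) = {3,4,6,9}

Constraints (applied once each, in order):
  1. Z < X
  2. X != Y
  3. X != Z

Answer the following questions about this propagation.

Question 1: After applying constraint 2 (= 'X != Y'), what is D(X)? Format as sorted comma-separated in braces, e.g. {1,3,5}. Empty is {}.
Constraint 1 (Z < X) on D(Z)={3,4,6,9} D(X)={5,6,7,10}: no change
Constraint 2 (X != Y) on D(X)={5,6,7,10} D(Y)={4,5,6,8,9,10}: no change
So after constraint 2: D(X) = {5,6,7,10}

Answer: {5,6,7,10}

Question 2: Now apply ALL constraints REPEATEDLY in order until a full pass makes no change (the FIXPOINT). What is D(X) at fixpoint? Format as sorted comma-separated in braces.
pass 0 (initial): D(X)={5,6,7,10}
pass 1: no change
Fixpoint after 1 passes: D(X) = {5,6,7,10}

Answer: {5,6,7,10}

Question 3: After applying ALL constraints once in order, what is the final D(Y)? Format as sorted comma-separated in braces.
Constraint 1 (Z < X) on D(Z)={3,4,6,9} D(X)={5,6,7,10}: no change
Constraint 2 (X != Y) on D(X)={5,6,7,10} D(Y)={4,5,6,8,9,10}: no change
Constraint 3 (X != Z) on D(X)={5,6,7,10} D(Z)={3,4,6,9}: no change
So after all 3 constraints: D(Y) = {4,5,6,8,9,10}

Answer: {4,5,6,8,9,10}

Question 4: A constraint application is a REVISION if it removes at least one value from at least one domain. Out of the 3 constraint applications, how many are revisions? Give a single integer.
Constraint 1 (Z < X) on D(Z)={3,4,6,9} D(X)={5,6,7,10}: no change => not a revision
Constraint 2 (X != Y) on D(X)={5,6,7,10} D(Y)={4,5,6,8,9,10}: no change => not a revision
Constraint 3 (X != Z) on D(X)={5,6,7,10} D(Z)={3,4,6,9}: no change => not a revision
Total revisions = 0

Answer: 0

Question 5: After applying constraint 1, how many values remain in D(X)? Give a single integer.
Constraint 1 (Z < X) on D(Z)={3,4,6,9} D(X)={5,6,7,10}: no change
So after constraint 1: D(X)={5,6,7,10}, size = 4

Answer: 4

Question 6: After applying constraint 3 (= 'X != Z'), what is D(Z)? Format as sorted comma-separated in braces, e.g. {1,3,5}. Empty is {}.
Answer: {3,4,6,9}

Derivation:
Constraint 1 (Z < X) on D(Z)={3,4,6,9} D(X)={5,6,7,10}: no change
Constraint 2 (X != Y) on D(X)={5,6,7,10} D(Y)={4,5,6,8,9,10}: no change
Constraint 3 (X != Z) on D(X)={5,6,7,10} D(Z)={3,4,6,9}: no change
So after constraint 3: D(Z) = {3,4,6,9}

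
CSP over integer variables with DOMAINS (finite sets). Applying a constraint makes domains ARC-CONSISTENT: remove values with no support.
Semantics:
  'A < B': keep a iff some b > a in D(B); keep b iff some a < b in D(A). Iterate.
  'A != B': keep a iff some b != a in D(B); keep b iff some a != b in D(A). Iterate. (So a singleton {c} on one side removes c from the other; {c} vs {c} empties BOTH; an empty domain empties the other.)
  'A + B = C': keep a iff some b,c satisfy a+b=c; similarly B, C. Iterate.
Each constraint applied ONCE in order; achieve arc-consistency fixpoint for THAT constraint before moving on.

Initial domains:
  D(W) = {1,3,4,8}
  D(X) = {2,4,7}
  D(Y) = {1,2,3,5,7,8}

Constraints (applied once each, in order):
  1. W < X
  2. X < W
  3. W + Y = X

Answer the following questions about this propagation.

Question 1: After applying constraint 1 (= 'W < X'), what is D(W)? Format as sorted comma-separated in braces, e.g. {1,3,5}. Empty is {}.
Constraint 1 (W < X) on D(W)={1,3,4,8} D(X)={2,4,7}: W {1,3,4,8}->{1,3,4}
So after constraint 1: D(W) = {1,3,4}

Answer: {1,3,4}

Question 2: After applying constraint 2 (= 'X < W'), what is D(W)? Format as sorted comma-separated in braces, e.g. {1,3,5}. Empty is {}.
Answer: {3,4}

Derivation:
Constraint 1 (W < X) on D(W)={1,3,4,8} D(X)={2,4,7}: W {1,3,4,8}->{1,3,4}
Constraint 2 (X < W) on D(X)={2,4,7} D(W)={1,3,4}: X {2,4,7}->{2}; W {1,3,4}->{3,4}
So after constraint 2: D(W) = {3,4}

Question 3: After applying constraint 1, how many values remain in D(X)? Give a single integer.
Constraint 1 (W < X) on D(W)={1,3,4,8} D(X)={2,4,7}: W {1,3,4,8}->{1,3,4}
So after constraint 1: D(X)={2,4,7}, size = 3

Answer: 3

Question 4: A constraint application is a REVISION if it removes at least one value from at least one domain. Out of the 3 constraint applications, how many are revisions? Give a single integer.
Answer: 3

Derivation:
Constraint 1 (W < X) on D(W)={1,3,4,8} D(X)={2,4,7}: W {1,3,4,8}->{1,3,4} => REVISION
Constraint 2 (X < W) on D(X)={2,4,7} D(W)={1,3,4}: X {2,4,7}->{2}; W {1,3,4}->{3,4} => REVISION
Constraint 3 (W + Y = X) on D(W)={3,4} D(Y)={1,2,3,5,7,8} D(X)={2}: W {3,4}->{}; Y {1,2,3,5,7,8}->{}; X {2}->{} => REVISION
Total revisions = 3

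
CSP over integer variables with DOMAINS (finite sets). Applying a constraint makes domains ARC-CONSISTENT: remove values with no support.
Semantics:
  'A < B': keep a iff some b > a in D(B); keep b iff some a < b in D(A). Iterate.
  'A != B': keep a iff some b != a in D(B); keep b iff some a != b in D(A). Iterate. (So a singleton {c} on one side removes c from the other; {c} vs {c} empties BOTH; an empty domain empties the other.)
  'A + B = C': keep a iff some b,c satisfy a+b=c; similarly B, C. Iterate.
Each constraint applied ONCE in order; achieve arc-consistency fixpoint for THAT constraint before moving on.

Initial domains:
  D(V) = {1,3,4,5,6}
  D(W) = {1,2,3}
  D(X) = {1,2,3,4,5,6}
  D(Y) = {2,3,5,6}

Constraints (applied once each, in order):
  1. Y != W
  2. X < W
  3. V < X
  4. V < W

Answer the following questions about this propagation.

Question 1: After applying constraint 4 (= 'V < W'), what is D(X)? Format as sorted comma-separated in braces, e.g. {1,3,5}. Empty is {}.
Answer: {2}

Derivation:
Constraint 1 (Y != W) on D(Y)={2,3,5,6} D(W)={1,2,3}: no change
Constraint 2 (X < W) on D(X)={1,2,3,4,5,6} D(W)={1,2,3}: X {1,2,3,4,5,6}->{1,2}; W {1,2,3}->{2,3}
Constraint 3 (V < X) on D(V)={1,3,4,5,6} D(X)={1,2}: V {1,3,4,5,6}->{1}; X {1,2}->{2}
Constraint 4 (V < W) on D(V)={1} D(W)={2,3}: no change
So after constraint 4: D(X) = {2}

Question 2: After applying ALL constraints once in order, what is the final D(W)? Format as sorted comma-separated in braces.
Constraint 1 (Y != W) on D(Y)={2,3,5,6} D(W)={1,2,3}: no change
Constraint 2 (X < W) on D(X)={1,2,3,4,5,6} D(W)={1,2,3}: X {1,2,3,4,5,6}->{1,2}; W {1,2,3}->{2,3}
Constraint 3 (V < X) on D(V)={1,3,4,5,6} D(X)={1,2}: V {1,3,4,5,6}->{1}; X {1,2}->{2}
Constraint 4 (V < W) on D(V)={1} D(W)={2,3}: no change
So after all 4 constraints: D(W) = {2,3}

Answer: {2,3}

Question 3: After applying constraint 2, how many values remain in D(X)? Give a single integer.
Constraint 1 (Y != W) on D(Y)={2,3,5,6} D(W)={1,2,3}: no change
Constraint 2 (X < W) on D(X)={1,2,3,4,5,6} D(W)={1,2,3}: X {1,2,3,4,5,6}->{1,2}; W {1,2,3}->{2,3}
So after constraint 2: D(X)={1,2}, size = 2

Answer: 2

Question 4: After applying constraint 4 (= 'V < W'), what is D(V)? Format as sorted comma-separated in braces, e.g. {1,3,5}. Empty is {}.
Constraint 1 (Y != W) on D(Y)={2,3,5,6} D(W)={1,2,3}: no change
Constraint 2 (X < W) on D(X)={1,2,3,4,5,6} D(W)={1,2,3}: X {1,2,3,4,5,6}->{1,2}; W {1,2,3}->{2,3}
Constraint 3 (V < X) on D(V)={1,3,4,5,6} D(X)={1,2}: V {1,3,4,5,6}->{1}; X {1,2}->{2}
Constraint 4 (V < W) on D(V)={1} D(W)={2,3}: no change
So after constraint 4: D(V) = {1}

Answer: {1}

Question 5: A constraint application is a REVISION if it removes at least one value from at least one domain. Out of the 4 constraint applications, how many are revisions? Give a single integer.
Constraint 1 (Y != W) on D(Y)={2,3,5,6} D(W)={1,2,3}: no change => not a revision
Constraint 2 (X < W) on D(X)={1,2,3,4,5,6} D(W)={1,2,3}: X {1,2,3,4,5,6}->{1,2}; W {1,2,3}->{2,3} => REVISION
Constraint 3 (V < X) on D(V)={1,3,4,5,6} D(X)={1,2}: V {1,3,4,5,6}->{1}; X {1,2}->{2} => REVISION
Constraint 4 (V < W) on D(V)={1} D(W)={2,3}: no change => not a revision
Total revisions = 2

Answer: 2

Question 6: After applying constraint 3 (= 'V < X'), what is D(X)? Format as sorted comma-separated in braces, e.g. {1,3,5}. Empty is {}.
Answer: {2}

Derivation:
Constraint 1 (Y != W) on D(Y)={2,3,5,6} D(W)={1,2,3}: no change
Constraint 2 (X < W) on D(X)={1,2,3,4,5,6} D(W)={1,2,3}: X {1,2,3,4,5,6}->{1,2}; W {1,2,3}->{2,3}
Constraint 3 (V < X) on D(V)={1,3,4,5,6} D(X)={1,2}: V {1,3,4,5,6}->{1}; X {1,2}->{2}
So after constraint 3: D(X) = {2}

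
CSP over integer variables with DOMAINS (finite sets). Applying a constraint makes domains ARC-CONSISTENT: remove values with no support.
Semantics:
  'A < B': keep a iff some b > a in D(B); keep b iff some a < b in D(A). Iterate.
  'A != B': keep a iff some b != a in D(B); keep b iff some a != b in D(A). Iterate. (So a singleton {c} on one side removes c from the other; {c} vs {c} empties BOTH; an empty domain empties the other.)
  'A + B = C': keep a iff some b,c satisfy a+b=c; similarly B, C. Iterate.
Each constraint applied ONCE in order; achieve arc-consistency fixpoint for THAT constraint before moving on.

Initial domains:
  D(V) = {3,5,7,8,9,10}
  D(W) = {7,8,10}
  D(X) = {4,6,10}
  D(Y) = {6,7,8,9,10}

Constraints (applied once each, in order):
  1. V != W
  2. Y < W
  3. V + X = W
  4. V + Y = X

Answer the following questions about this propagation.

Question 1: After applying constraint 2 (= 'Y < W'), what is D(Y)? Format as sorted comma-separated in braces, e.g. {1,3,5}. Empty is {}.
Answer: {6,7,8,9}

Derivation:
Constraint 1 (V != W) on D(V)={3,5,7,8,9,10} D(W)={7,8,10}: no change
Constraint 2 (Y < W) on D(Y)={6,7,8,9,10} D(W)={7,8,10}: Y {6,7,8,9,10}->{6,7,8,9}
So after constraint 2: D(Y) = {6,7,8,9}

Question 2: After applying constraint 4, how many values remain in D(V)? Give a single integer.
Answer: 0

Derivation:
Constraint 1 (V != W) on D(V)={3,5,7,8,9,10} D(W)={7,8,10}: no change
Constraint 2 (Y < W) on D(Y)={6,7,8,9,10} D(W)={7,8,10}: Y {6,7,8,9,10}->{6,7,8,9}
Constraint 3 (V + X = W) on D(V)={3,5,7,8,9,10} D(X)={4,6,10} D(W)={7,8,10}: V {3,5,7,8,9,10}->{3}; X {4,6,10}->{4}; W {7,8,10}->{7}
Constraint 4 (V + Y = X) on D(V)={3} D(Y)={6,7,8,9} D(X)={4}: V {3}->{}; Y {6,7,8,9}->{}; X {4}->{}
So after constraint 4: D(V)={}, size = 0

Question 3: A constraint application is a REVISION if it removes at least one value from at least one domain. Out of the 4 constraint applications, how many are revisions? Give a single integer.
Constraint 1 (V != W) on D(V)={3,5,7,8,9,10} D(W)={7,8,10}: no change => not a revision
Constraint 2 (Y < W) on D(Y)={6,7,8,9,10} D(W)={7,8,10}: Y {6,7,8,9,10}->{6,7,8,9} => REVISION
Constraint 3 (V + X = W) on D(V)={3,5,7,8,9,10} D(X)={4,6,10} D(W)={7,8,10}: V {3,5,7,8,9,10}->{3}; X {4,6,10}->{4}; W {7,8,10}->{7} => REVISION
Constraint 4 (V + Y = X) on D(V)={3} D(Y)={6,7,8,9} D(X)={4}: V {3}->{}; Y {6,7,8,9}->{}; X {4}->{} => REVISION
Total revisions = 3

Answer: 3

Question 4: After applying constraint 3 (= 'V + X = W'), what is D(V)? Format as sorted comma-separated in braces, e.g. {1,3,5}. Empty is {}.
Constraint 1 (V != W) on D(V)={3,5,7,8,9,10} D(W)={7,8,10}: no change
Constraint 2 (Y < W) on D(Y)={6,7,8,9,10} D(W)={7,8,10}: Y {6,7,8,9,10}->{6,7,8,9}
Constraint 3 (V + X = W) on D(V)={3,5,7,8,9,10} D(X)={4,6,10} D(W)={7,8,10}: V {3,5,7,8,9,10}->{3}; X {4,6,10}->{4}; W {7,8,10}->{7}
So after constraint 3: D(V) = {3}

Answer: {3}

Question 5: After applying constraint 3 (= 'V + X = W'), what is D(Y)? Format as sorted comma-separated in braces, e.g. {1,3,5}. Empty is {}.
Answer: {6,7,8,9}

Derivation:
Constraint 1 (V != W) on D(V)={3,5,7,8,9,10} D(W)={7,8,10}: no change
Constraint 2 (Y < W) on D(Y)={6,7,8,9,10} D(W)={7,8,10}: Y {6,7,8,9,10}->{6,7,8,9}
Constraint 3 (V + X = W) on D(V)={3,5,7,8,9,10} D(X)={4,6,10} D(W)={7,8,10}: V {3,5,7,8,9,10}->{3}; X {4,6,10}->{4}; W {7,8,10}->{7}
So after constraint 3: D(Y) = {6,7,8,9}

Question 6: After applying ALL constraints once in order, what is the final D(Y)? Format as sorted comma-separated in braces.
Answer: {}

Derivation:
Constraint 1 (V != W) on D(V)={3,5,7,8,9,10} D(W)={7,8,10}: no change
Constraint 2 (Y < W) on D(Y)={6,7,8,9,10} D(W)={7,8,10}: Y {6,7,8,9,10}->{6,7,8,9}
Constraint 3 (V + X = W) on D(V)={3,5,7,8,9,10} D(X)={4,6,10} D(W)={7,8,10}: V {3,5,7,8,9,10}->{3}; X {4,6,10}->{4}; W {7,8,10}->{7}
Constraint 4 (V + Y = X) on D(V)={3} D(Y)={6,7,8,9} D(X)={4}: V {3}->{}; Y {6,7,8,9}->{}; X {4}->{}
So after all 4 constraints: D(Y) = {}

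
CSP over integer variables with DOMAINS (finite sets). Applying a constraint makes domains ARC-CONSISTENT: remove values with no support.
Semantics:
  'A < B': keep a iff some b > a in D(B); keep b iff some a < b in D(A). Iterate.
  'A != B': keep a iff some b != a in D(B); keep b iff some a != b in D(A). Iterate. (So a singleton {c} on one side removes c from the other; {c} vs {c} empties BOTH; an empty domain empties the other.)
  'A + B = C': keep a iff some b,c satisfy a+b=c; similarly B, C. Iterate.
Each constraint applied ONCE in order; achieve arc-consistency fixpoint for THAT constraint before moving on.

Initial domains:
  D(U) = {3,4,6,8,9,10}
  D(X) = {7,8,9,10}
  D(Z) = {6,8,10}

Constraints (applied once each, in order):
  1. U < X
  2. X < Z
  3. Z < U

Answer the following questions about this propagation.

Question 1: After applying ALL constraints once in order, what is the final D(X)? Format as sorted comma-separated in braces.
Constraint 1 (U < X) on D(U)={3,4,6,8,9,10} D(X)={7,8,9,10}: U {3,4,6,8,9,10}->{3,4,6,8,9}
Constraint 2 (X < Z) on D(X)={7,8,9,10} D(Z)={6,8,10}: X {7,8,9,10}->{7,8,9}; Z {6,8,10}->{8,10}
Constraint 3 (Z < U) on D(Z)={8,10} D(U)={3,4,6,8,9}: Z {8,10}->{8}; U {3,4,6,8,9}->{9}
So after all 3 constraints: D(X) = {7,8,9}

Answer: {7,8,9}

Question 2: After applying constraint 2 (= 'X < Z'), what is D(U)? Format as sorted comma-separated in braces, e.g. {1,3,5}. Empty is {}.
Answer: {3,4,6,8,9}

Derivation:
Constraint 1 (U < X) on D(U)={3,4,6,8,9,10} D(X)={7,8,9,10}: U {3,4,6,8,9,10}->{3,4,6,8,9}
Constraint 2 (X < Z) on D(X)={7,8,9,10} D(Z)={6,8,10}: X {7,8,9,10}->{7,8,9}; Z {6,8,10}->{8,10}
So after constraint 2: D(U) = {3,4,6,8,9}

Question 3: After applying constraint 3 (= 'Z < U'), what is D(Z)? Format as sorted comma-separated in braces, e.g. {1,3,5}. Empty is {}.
Answer: {8}

Derivation:
Constraint 1 (U < X) on D(U)={3,4,6,8,9,10} D(X)={7,8,9,10}: U {3,4,6,8,9,10}->{3,4,6,8,9}
Constraint 2 (X < Z) on D(X)={7,8,9,10} D(Z)={6,8,10}: X {7,8,9,10}->{7,8,9}; Z {6,8,10}->{8,10}
Constraint 3 (Z < U) on D(Z)={8,10} D(U)={3,4,6,8,9}: Z {8,10}->{8}; U {3,4,6,8,9}->{9}
So after constraint 3: D(Z) = {8}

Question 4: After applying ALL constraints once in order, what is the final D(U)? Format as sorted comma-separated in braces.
Constraint 1 (U < X) on D(U)={3,4,6,8,9,10} D(X)={7,8,9,10}: U {3,4,6,8,9,10}->{3,4,6,8,9}
Constraint 2 (X < Z) on D(X)={7,8,9,10} D(Z)={6,8,10}: X {7,8,9,10}->{7,8,9}; Z {6,8,10}->{8,10}
Constraint 3 (Z < U) on D(Z)={8,10} D(U)={3,4,6,8,9}: Z {8,10}->{8}; U {3,4,6,8,9}->{9}
So after all 3 constraints: D(U) = {9}

Answer: {9}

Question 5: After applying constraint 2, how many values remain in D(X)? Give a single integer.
Constraint 1 (U < X) on D(U)={3,4,6,8,9,10} D(X)={7,8,9,10}: U {3,4,6,8,9,10}->{3,4,6,8,9}
Constraint 2 (X < Z) on D(X)={7,8,9,10} D(Z)={6,8,10}: X {7,8,9,10}->{7,8,9}; Z {6,8,10}->{8,10}
So after constraint 2: D(X)={7,8,9}, size = 3

Answer: 3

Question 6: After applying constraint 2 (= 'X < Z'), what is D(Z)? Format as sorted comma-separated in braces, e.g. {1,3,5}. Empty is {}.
Answer: {8,10}

Derivation:
Constraint 1 (U < X) on D(U)={3,4,6,8,9,10} D(X)={7,8,9,10}: U {3,4,6,8,9,10}->{3,4,6,8,9}
Constraint 2 (X < Z) on D(X)={7,8,9,10} D(Z)={6,8,10}: X {7,8,9,10}->{7,8,9}; Z {6,8,10}->{8,10}
So after constraint 2: D(Z) = {8,10}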